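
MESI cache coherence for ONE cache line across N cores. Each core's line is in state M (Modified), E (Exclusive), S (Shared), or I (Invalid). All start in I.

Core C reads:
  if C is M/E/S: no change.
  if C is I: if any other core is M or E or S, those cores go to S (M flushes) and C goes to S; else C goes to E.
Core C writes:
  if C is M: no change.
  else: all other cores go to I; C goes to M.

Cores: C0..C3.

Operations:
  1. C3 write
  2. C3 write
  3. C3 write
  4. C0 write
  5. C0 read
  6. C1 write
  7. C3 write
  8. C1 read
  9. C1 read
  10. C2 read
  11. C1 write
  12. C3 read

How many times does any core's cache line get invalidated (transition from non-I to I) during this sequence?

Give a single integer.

Answer: 5

Derivation:
Op 1: C3 write [C3 write: invalidate none -> C3=M] -> [I,I,I,M] (invalidations this op: 0; running total: 0)
Op 2: C3 write [C3 write: already M (modified), no change] -> [I,I,I,M] (invalidations this op: 0; running total: 0)
Op 3: C3 write [C3 write: already M (modified), no change] -> [I,I,I,M] (invalidations this op: 0; running total: 0)
Op 4: C0 write [C0 write: invalidate ['C3=M'] -> C0=M] -> [M,I,I,I] (invalidations this op: 1; running total: 1)
Op 5: C0 read [C0 read: already in M, no change] -> [M,I,I,I] (invalidations this op: 0; running total: 1)
Op 6: C1 write [C1 write: invalidate ['C0=M'] -> C1=M] -> [I,M,I,I] (invalidations this op: 1; running total: 2)
Op 7: C3 write [C3 write: invalidate ['C1=M'] -> C3=M] -> [I,I,I,M] (invalidations this op: 1; running total: 3)
Op 8: C1 read [C1 read from I: others=['C3=M'] -> C1=S, others downsized to S] -> [I,S,I,S] (invalidations this op: 0; running total: 3)
Op 9: C1 read [C1 read: already in S, no change] -> [I,S,I,S] (invalidations this op: 0; running total: 3)
Op 10: C2 read [C2 read from I: others=['C1=S', 'C3=S'] -> C2=S, others downsized to S] -> [I,S,S,S] (invalidations this op: 0; running total: 3)
Op 11: C1 write [C1 write: invalidate ['C2=S', 'C3=S'] -> C1=M] -> [I,M,I,I] (invalidations this op: 2; running total: 5)
Op 12: C3 read [C3 read from I: others=['C1=M'] -> C3=S, others downsized to S] -> [I,S,I,S] (invalidations this op: 0; running total: 5)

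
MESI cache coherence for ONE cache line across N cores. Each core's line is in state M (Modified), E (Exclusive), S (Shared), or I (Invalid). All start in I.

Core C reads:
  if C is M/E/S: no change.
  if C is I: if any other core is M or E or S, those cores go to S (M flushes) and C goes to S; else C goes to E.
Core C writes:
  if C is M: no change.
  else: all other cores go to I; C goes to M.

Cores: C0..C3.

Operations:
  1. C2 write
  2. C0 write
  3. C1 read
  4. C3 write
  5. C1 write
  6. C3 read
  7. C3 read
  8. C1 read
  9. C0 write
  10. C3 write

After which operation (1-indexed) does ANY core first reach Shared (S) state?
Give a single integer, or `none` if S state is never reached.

Op 1: C2 write [C2 write: invalidate none -> C2=M] -> [I,I,M,I]
Op 2: C0 write [C0 write: invalidate ['C2=M'] -> C0=M] -> [M,I,I,I]
Op 3: C1 read [C1 read from I: others=['C0=M'] -> C1=S, others downsized to S] -> [S,S,I,I]
  -> First S state at op 3; remaining ops need not be traced.

Answer: 3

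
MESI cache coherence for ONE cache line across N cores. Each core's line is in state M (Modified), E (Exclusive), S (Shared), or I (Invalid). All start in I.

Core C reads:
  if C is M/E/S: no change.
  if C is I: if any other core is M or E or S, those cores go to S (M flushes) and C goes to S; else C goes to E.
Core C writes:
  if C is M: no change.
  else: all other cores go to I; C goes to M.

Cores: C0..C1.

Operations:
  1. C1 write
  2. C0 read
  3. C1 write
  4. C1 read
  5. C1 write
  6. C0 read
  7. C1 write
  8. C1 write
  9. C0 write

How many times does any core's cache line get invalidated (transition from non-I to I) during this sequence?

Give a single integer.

Op 1: C1 write [C1 write: invalidate none -> C1=M] -> [I,M] (invalidations this op: 0; running total: 0)
Op 2: C0 read [C0 read from I: others=['C1=M'] -> C0=S, others downsized to S] -> [S,S] (invalidations this op: 0; running total: 0)
Op 3: C1 write [C1 write: invalidate ['C0=S'] -> C1=M] -> [I,M] (invalidations this op: 1; running total: 1)
Op 4: C1 read [C1 read: already in M, no change] -> [I,M] (invalidations this op: 0; running total: 1)
Op 5: C1 write [C1 write: already M (modified), no change] -> [I,M] (invalidations this op: 0; running total: 1)
Op 6: C0 read [C0 read from I: others=['C1=M'] -> C0=S, others downsized to S] -> [S,S] (invalidations this op: 0; running total: 1)
Op 7: C1 write [C1 write: invalidate ['C0=S'] -> C1=M] -> [I,M] (invalidations this op: 1; running total: 2)
Op 8: C1 write [C1 write: already M (modified), no change] -> [I,M] (invalidations this op: 0; running total: 2)
Op 9: C0 write [C0 write: invalidate ['C1=M'] -> C0=M] -> [M,I] (invalidations this op: 1; running total: 3)

Answer: 3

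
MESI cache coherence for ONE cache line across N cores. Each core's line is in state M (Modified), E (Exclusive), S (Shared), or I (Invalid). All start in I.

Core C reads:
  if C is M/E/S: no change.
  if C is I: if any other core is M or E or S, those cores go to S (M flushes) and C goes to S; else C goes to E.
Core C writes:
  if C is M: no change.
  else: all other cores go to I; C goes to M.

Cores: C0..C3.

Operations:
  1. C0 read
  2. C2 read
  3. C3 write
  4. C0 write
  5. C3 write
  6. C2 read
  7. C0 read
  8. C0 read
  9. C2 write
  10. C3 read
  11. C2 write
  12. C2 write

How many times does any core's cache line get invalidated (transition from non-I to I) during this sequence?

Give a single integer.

Answer: 7

Derivation:
Op 1: C0 read [C0 read from I: no other sharers -> C0=E (exclusive)] -> [E,I,I,I] (invalidations this op: 0; running total: 0)
Op 2: C2 read [C2 read from I: others=['C0=E'] -> C2=S, others downsized to S] -> [S,I,S,I] (invalidations this op: 0; running total: 0)
Op 3: C3 write [C3 write: invalidate ['C0=S', 'C2=S'] -> C3=M] -> [I,I,I,M] (invalidations this op: 2; running total: 2)
Op 4: C0 write [C0 write: invalidate ['C3=M'] -> C0=M] -> [M,I,I,I] (invalidations this op: 1; running total: 3)
Op 5: C3 write [C3 write: invalidate ['C0=M'] -> C3=M] -> [I,I,I,M] (invalidations this op: 1; running total: 4)
Op 6: C2 read [C2 read from I: others=['C3=M'] -> C2=S, others downsized to S] -> [I,I,S,S] (invalidations this op: 0; running total: 4)
Op 7: C0 read [C0 read from I: others=['C2=S', 'C3=S'] -> C0=S, others downsized to S] -> [S,I,S,S] (invalidations this op: 0; running total: 4)
Op 8: C0 read [C0 read: already in S, no change] -> [S,I,S,S] (invalidations this op: 0; running total: 4)
Op 9: C2 write [C2 write: invalidate ['C0=S', 'C3=S'] -> C2=M] -> [I,I,M,I] (invalidations this op: 2; running total: 6)
Op 10: C3 read [C3 read from I: others=['C2=M'] -> C3=S, others downsized to S] -> [I,I,S,S] (invalidations this op: 0; running total: 6)
Op 11: C2 write [C2 write: invalidate ['C3=S'] -> C2=M] -> [I,I,M,I] (invalidations this op: 1; running total: 7)
Op 12: C2 write [C2 write: already M (modified), no change] -> [I,I,M,I] (invalidations this op: 0; running total: 7)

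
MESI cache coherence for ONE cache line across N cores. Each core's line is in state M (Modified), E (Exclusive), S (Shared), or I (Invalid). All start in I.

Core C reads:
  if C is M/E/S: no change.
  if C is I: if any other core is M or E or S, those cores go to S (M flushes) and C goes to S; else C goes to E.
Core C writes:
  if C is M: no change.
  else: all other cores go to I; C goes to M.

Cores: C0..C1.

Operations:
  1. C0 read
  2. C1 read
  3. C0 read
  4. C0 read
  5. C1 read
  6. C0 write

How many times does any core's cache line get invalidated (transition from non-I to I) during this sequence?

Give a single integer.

Answer: 1

Derivation:
Op 1: C0 read [C0 read from I: no other sharers -> C0=E (exclusive)] -> [E,I] (invalidations this op: 0; running total: 0)
Op 2: C1 read [C1 read from I: others=['C0=E'] -> C1=S, others downsized to S] -> [S,S] (invalidations this op: 0; running total: 0)
Op 3: C0 read [C0 read: already in S, no change] -> [S,S] (invalidations this op: 0; running total: 0)
Op 4: C0 read [C0 read: already in S, no change] -> [S,S] (invalidations this op: 0; running total: 0)
Op 5: C1 read [C1 read: already in S, no change] -> [S,S] (invalidations this op: 0; running total: 0)
Op 6: C0 write [C0 write: invalidate ['C1=S'] -> C0=M] -> [M,I] (invalidations this op: 1; running total: 1)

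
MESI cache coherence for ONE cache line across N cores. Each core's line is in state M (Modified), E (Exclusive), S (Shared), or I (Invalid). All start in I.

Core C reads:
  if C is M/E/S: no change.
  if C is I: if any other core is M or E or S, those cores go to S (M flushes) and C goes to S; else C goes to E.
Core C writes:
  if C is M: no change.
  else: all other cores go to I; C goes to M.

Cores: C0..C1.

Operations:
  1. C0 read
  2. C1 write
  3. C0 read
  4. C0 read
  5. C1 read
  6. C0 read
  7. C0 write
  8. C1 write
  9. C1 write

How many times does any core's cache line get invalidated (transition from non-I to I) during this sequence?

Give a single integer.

Op 1: C0 read [C0 read from I: no other sharers -> C0=E (exclusive)] -> [E,I] (invalidations this op: 0; running total: 0)
Op 2: C1 write [C1 write: invalidate ['C0=E'] -> C1=M] -> [I,M] (invalidations this op: 1; running total: 1)
Op 3: C0 read [C0 read from I: others=['C1=M'] -> C0=S, others downsized to S] -> [S,S] (invalidations this op: 0; running total: 1)
Op 4: C0 read [C0 read: already in S, no change] -> [S,S] (invalidations this op: 0; running total: 1)
Op 5: C1 read [C1 read: already in S, no change] -> [S,S] (invalidations this op: 0; running total: 1)
Op 6: C0 read [C0 read: already in S, no change] -> [S,S] (invalidations this op: 0; running total: 1)
Op 7: C0 write [C0 write: invalidate ['C1=S'] -> C0=M] -> [M,I] (invalidations this op: 1; running total: 2)
Op 8: C1 write [C1 write: invalidate ['C0=M'] -> C1=M] -> [I,M] (invalidations this op: 1; running total: 3)
Op 9: C1 write [C1 write: already M (modified), no change] -> [I,M] (invalidations this op: 0; running total: 3)

Answer: 3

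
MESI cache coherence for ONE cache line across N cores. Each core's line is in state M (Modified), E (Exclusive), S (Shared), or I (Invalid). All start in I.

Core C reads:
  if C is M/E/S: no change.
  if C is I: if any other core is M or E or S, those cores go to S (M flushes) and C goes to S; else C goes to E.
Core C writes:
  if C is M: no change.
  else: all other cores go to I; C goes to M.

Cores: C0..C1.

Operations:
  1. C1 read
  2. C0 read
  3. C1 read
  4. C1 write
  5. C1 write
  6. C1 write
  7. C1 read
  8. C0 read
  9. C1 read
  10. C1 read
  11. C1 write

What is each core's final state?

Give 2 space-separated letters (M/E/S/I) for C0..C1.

Answer: I M

Derivation:
Op 1: C1 read [C1 read from I: no other sharers -> C1=E (exclusive)] -> [I,E]
Op 2: C0 read [C0 read from I: others=['C1=E'] -> C0=S, others downsized to S] -> [S,S]
Op 3: C1 read [C1 read: already in S, no change] -> [S,S]
Op 4: C1 write [C1 write: invalidate ['C0=S'] -> C1=M] -> [I,M]
Op 5: C1 write [C1 write: already M (modified), no change] -> [I,M]
Op 6: C1 write [C1 write: already M (modified), no change] -> [I,M]
Op 7: C1 read [C1 read: already in M, no change] -> [I,M]
Op 8: C0 read [C0 read from I: others=['C1=M'] -> C0=S, others downsized to S] -> [S,S]
Op 9: C1 read [C1 read: already in S, no change] -> [S,S]
Op 10: C1 read [C1 read: already in S, no change] -> [S,S]
Op 11: C1 write [C1 write: invalidate ['C0=S'] -> C1=M] -> [I,M]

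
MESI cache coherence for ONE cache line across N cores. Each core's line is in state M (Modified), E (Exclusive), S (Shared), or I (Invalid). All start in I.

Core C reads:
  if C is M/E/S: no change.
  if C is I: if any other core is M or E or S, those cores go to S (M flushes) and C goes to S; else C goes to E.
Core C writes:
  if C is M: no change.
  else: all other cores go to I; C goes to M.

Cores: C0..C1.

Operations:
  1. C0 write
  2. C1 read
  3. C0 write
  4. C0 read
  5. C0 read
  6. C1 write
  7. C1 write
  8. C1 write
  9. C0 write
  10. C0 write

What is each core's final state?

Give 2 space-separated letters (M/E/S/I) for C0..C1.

Answer: M I

Derivation:
Op 1: C0 write [C0 write: invalidate none -> C0=M] -> [M,I]
Op 2: C1 read [C1 read from I: others=['C0=M'] -> C1=S, others downsized to S] -> [S,S]
Op 3: C0 write [C0 write: invalidate ['C1=S'] -> C0=M] -> [M,I]
Op 4: C0 read [C0 read: already in M, no change] -> [M,I]
Op 5: C0 read [C0 read: already in M, no change] -> [M,I]
Op 6: C1 write [C1 write: invalidate ['C0=M'] -> C1=M] -> [I,M]
Op 7: C1 write [C1 write: already M (modified), no change] -> [I,M]
Op 8: C1 write [C1 write: already M (modified), no change] -> [I,M]
Op 9: C0 write [C0 write: invalidate ['C1=M'] -> C0=M] -> [M,I]
Op 10: C0 write [C0 write: already M (modified), no change] -> [M,I]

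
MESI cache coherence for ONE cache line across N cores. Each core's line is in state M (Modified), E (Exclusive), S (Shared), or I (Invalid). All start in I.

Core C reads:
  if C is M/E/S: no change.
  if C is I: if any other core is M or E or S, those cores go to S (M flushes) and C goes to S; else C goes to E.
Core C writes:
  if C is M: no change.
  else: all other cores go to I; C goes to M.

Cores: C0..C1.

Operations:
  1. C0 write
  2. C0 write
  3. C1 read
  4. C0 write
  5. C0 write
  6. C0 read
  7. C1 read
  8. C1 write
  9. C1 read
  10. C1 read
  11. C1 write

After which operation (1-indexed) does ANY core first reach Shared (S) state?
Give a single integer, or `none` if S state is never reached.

Answer: 3

Derivation:
Op 1: C0 write [C0 write: invalidate none -> C0=M] -> [M,I]
Op 2: C0 write [C0 write: already M (modified), no change] -> [M,I]
Op 3: C1 read [C1 read from I: others=['C0=M'] -> C1=S, others downsized to S] -> [S,S]
  -> First S state at op 3; remaining ops need not be traced.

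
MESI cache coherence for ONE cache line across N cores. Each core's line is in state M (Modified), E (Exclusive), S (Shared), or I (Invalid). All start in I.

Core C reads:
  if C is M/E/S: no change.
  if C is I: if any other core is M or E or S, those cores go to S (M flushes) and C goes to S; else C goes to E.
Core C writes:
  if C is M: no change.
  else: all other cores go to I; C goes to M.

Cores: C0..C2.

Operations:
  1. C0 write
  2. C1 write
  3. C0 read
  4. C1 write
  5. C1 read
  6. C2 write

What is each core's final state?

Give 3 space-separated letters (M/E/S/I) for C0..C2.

Answer: I I M

Derivation:
Op 1: C0 write [C0 write: invalidate none -> C0=M] -> [M,I,I]
Op 2: C1 write [C1 write: invalidate ['C0=M'] -> C1=M] -> [I,M,I]
Op 3: C0 read [C0 read from I: others=['C1=M'] -> C0=S, others downsized to S] -> [S,S,I]
Op 4: C1 write [C1 write: invalidate ['C0=S'] -> C1=M] -> [I,M,I]
Op 5: C1 read [C1 read: already in M, no change] -> [I,M,I]
Op 6: C2 write [C2 write: invalidate ['C1=M'] -> C2=M] -> [I,I,M]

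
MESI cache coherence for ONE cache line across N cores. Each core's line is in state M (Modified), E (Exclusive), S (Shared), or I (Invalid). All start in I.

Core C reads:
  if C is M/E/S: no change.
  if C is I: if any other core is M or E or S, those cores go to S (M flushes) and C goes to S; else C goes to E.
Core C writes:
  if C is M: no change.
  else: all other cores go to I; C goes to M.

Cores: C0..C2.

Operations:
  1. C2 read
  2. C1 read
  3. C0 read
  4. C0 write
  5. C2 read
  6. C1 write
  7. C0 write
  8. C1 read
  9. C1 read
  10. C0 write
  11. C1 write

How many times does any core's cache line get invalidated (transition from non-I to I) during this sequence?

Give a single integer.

Op 1: C2 read [C2 read from I: no other sharers -> C2=E (exclusive)] -> [I,I,E] (invalidations this op: 0; running total: 0)
Op 2: C1 read [C1 read from I: others=['C2=E'] -> C1=S, others downsized to S] -> [I,S,S] (invalidations this op: 0; running total: 0)
Op 3: C0 read [C0 read from I: others=['C1=S', 'C2=S'] -> C0=S, others downsized to S] -> [S,S,S] (invalidations this op: 0; running total: 0)
Op 4: C0 write [C0 write: invalidate ['C1=S', 'C2=S'] -> C0=M] -> [M,I,I] (invalidations this op: 2; running total: 2)
Op 5: C2 read [C2 read from I: others=['C0=M'] -> C2=S, others downsized to S] -> [S,I,S] (invalidations this op: 0; running total: 2)
Op 6: C1 write [C1 write: invalidate ['C0=S', 'C2=S'] -> C1=M] -> [I,M,I] (invalidations this op: 2; running total: 4)
Op 7: C0 write [C0 write: invalidate ['C1=M'] -> C0=M] -> [M,I,I] (invalidations this op: 1; running total: 5)
Op 8: C1 read [C1 read from I: others=['C0=M'] -> C1=S, others downsized to S] -> [S,S,I] (invalidations this op: 0; running total: 5)
Op 9: C1 read [C1 read: already in S, no change] -> [S,S,I] (invalidations this op: 0; running total: 5)
Op 10: C0 write [C0 write: invalidate ['C1=S'] -> C0=M] -> [M,I,I] (invalidations this op: 1; running total: 6)
Op 11: C1 write [C1 write: invalidate ['C0=M'] -> C1=M] -> [I,M,I] (invalidations this op: 1; running total: 7)

Answer: 7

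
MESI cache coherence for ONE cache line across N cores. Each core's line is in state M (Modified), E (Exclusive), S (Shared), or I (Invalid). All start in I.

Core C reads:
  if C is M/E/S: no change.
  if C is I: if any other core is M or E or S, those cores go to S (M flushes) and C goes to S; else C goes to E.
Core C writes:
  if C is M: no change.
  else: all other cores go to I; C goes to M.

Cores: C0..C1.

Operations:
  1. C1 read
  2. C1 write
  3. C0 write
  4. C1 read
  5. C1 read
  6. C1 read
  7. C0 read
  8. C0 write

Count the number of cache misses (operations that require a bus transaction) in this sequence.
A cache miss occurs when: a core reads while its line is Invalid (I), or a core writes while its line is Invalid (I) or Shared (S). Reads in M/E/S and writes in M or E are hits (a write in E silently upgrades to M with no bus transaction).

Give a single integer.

Op 1: C1 read [C1 read from I: no other sharers -> C1=E (exclusive)] -> [I,E] [MISS #1: read from I]
Op 2: C1 write [C1 write: invalidate none -> C1=M] -> [I,M] [hit: write from E is a silent E->M upgrade, no bus transaction]
Op 3: C0 write [C0 write: invalidate ['C1=M'] -> C0=M] -> [M,I] [MISS #2: write from I]
Op 4: C1 read [C1 read from I: others=['C0=M'] -> C1=S, others downsized to S] -> [S,S] [MISS #3: read from I]
Op 5: C1 read [C1 read: already in S, no change] -> [S,S] [hit: read from S]
Op 6: C1 read [C1 read: already in S, no change] -> [S,S] [hit: read from S]
Op 7: C0 read [C0 read: already in S, no change] -> [S,S] [hit: read from S]
Op 8: C0 write [C0 write: invalidate ['C1=S'] -> C0=M] -> [M,I] [MISS #4: write from S]

Answer: 4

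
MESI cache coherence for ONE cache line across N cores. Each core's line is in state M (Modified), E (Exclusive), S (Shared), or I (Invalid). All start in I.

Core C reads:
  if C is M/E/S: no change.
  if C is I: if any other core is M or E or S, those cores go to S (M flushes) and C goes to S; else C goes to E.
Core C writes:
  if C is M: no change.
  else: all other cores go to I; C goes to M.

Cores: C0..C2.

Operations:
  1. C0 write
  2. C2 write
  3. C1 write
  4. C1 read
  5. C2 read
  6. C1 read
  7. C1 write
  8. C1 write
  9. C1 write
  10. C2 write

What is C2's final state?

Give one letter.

Op 1: C0 write [C0 write: invalidate none -> C0=M] -> [M,I,I]
Op 2: C2 write [C2 write: invalidate ['C0=M'] -> C2=M] -> [I,I,M]
Op 3: C1 write [C1 write: invalidate ['C2=M'] -> C1=M] -> [I,M,I]
Op 4: C1 read [C1 read: already in M, no change] -> [I,M,I]
Op 5: C2 read [C2 read from I: others=['C1=M'] -> C2=S, others downsized to S] -> [I,S,S]
Op 6: C1 read [C1 read: already in S, no change] -> [I,S,S]
Op 7: C1 write [C1 write: invalidate ['C2=S'] -> C1=M] -> [I,M,I]
Op 8: C1 write [C1 write: already M (modified), no change] -> [I,M,I]
Op 9: C1 write [C1 write: already M (modified), no change] -> [I,M,I]
Op 10: C2 write [C2 write: invalidate ['C1=M'] -> C2=M] -> [I,I,M]

Answer: M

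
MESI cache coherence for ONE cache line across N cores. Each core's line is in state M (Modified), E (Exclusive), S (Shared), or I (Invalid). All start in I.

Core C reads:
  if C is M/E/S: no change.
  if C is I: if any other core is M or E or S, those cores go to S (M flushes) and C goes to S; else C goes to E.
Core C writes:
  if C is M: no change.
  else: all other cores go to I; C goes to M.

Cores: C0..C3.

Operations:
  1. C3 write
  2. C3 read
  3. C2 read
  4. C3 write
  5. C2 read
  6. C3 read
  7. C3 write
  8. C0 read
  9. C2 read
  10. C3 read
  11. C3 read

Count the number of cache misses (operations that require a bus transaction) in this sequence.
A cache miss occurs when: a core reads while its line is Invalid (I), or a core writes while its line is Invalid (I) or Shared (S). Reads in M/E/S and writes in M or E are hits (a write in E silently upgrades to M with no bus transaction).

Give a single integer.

Op 1: C3 write [C3 write: invalidate none -> C3=M] -> [I,I,I,M] [MISS #1: write from I]
Op 2: C3 read [C3 read: already in M, no change] -> [I,I,I,M] [hit: read from M]
Op 3: C2 read [C2 read from I: others=['C3=M'] -> C2=S, others downsized to S] -> [I,I,S,S] [MISS #2: read from I]
Op 4: C3 write [C3 write: invalidate ['C2=S'] -> C3=M] -> [I,I,I,M] [MISS #3: write from S]
Op 5: C2 read [C2 read from I: others=['C3=M'] -> C2=S, others downsized to S] -> [I,I,S,S] [MISS #4: read from I]
Op 6: C3 read [C3 read: already in S, no change] -> [I,I,S,S] [hit: read from S]
Op 7: C3 write [C3 write: invalidate ['C2=S'] -> C3=M] -> [I,I,I,M] [MISS #5: write from S]
Op 8: C0 read [C0 read from I: others=['C3=M'] -> C0=S, others downsized to S] -> [S,I,I,S] [MISS #6: read from I]
Op 9: C2 read [C2 read from I: others=['C0=S', 'C3=S'] -> C2=S, others downsized to S] -> [S,I,S,S] [MISS #7: read from I]
Op 10: C3 read [C3 read: already in S, no change] -> [S,I,S,S] [hit: read from S]
Op 11: C3 read [C3 read: already in S, no change] -> [S,I,S,S] [hit: read from S]

Answer: 7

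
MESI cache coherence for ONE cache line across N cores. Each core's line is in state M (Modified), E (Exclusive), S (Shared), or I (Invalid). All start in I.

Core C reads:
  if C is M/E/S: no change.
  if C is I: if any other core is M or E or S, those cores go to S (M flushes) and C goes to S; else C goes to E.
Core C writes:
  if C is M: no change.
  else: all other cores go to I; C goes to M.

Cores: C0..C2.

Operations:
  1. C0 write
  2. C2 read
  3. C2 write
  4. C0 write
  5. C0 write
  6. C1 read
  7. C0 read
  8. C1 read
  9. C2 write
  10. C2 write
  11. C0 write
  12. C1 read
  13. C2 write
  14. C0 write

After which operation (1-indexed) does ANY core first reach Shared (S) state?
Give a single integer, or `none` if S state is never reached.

Answer: 2

Derivation:
Op 1: C0 write [C0 write: invalidate none -> C0=M] -> [M,I,I]
Op 2: C2 read [C2 read from I: others=['C0=M'] -> C2=S, others downsized to S] -> [S,I,S]
  -> First S state at op 2; remaining ops need not be traced.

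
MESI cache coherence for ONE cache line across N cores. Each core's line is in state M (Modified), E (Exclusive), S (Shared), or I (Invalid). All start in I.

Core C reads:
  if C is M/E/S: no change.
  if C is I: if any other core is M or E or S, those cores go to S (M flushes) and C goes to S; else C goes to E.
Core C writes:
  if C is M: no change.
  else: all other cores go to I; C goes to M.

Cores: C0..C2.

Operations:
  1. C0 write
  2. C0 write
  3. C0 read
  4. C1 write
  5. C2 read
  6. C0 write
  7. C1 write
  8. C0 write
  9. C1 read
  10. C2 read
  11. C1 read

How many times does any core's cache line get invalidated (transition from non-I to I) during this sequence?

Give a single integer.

Answer: 5

Derivation:
Op 1: C0 write [C0 write: invalidate none -> C0=M] -> [M,I,I] (invalidations this op: 0; running total: 0)
Op 2: C0 write [C0 write: already M (modified), no change] -> [M,I,I] (invalidations this op: 0; running total: 0)
Op 3: C0 read [C0 read: already in M, no change] -> [M,I,I] (invalidations this op: 0; running total: 0)
Op 4: C1 write [C1 write: invalidate ['C0=M'] -> C1=M] -> [I,M,I] (invalidations this op: 1; running total: 1)
Op 5: C2 read [C2 read from I: others=['C1=M'] -> C2=S, others downsized to S] -> [I,S,S] (invalidations this op: 0; running total: 1)
Op 6: C0 write [C0 write: invalidate ['C1=S', 'C2=S'] -> C0=M] -> [M,I,I] (invalidations this op: 2; running total: 3)
Op 7: C1 write [C1 write: invalidate ['C0=M'] -> C1=M] -> [I,M,I] (invalidations this op: 1; running total: 4)
Op 8: C0 write [C0 write: invalidate ['C1=M'] -> C0=M] -> [M,I,I] (invalidations this op: 1; running total: 5)
Op 9: C1 read [C1 read from I: others=['C0=M'] -> C1=S, others downsized to S] -> [S,S,I] (invalidations this op: 0; running total: 5)
Op 10: C2 read [C2 read from I: others=['C0=S', 'C1=S'] -> C2=S, others downsized to S] -> [S,S,S] (invalidations this op: 0; running total: 5)
Op 11: C1 read [C1 read: already in S, no change] -> [S,S,S] (invalidations this op: 0; running total: 5)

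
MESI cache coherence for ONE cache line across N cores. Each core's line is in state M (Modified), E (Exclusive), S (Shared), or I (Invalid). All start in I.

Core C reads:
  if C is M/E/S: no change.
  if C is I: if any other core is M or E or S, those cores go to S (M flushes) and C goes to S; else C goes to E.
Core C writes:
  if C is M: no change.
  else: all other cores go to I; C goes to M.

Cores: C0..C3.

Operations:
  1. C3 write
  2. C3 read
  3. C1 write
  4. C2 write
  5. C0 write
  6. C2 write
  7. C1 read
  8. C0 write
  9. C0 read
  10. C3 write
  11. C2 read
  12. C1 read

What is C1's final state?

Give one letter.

Op 1: C3 write [C3 write: invalidate none -> C3=M] -> [I,I,I,M]
Op 2: C3 read [C3 read: already in M, no change] -> [I,I,I,M]
Op 3: C1 write [C1 write: invalidate ['C3=M'] -> C1=M] -> [I,M,I,I]
Op 4: C2 write [C2 write: invalidate ['C1=M'] -> C2=M] -> [I,I,M,I]
Op 5: C0 write [C0 write: invalidate ['C2=M'] -> C0=M] -> [M,I,I,I]
Op 6: C2 write [C2 write: invalidate ['C0=M'] -> C2=M] -> [I,I,M,I]
Op 7: C1 read [C1 read from I: others=['C2=M'] -> C1=S, others downsized to S] -> [I,S,S,I]
Op 8: C0 write [C0 write: invalidate ['C1=S', 'C2=S'] -> C0=M] -> [M,I,I,I]
Op 9: C0 read [C0 read: already in M, no change] -> [M,I,I,I]
Op 10: C3 write [C3 write: invalidate ['C0=M'] -> C3=M] -> [I,I,I,M]
Op 11: C2 read [C2 read from I: others=['C3=M'] -> C2=S, others downsized to S] -> [I,I,S,S]
Op 12: C1 read [C1 read from I: others=['C2=S', 'C3=S'] -> C1=S, others downsized to S] -> [I,S,S,S]

Answer: S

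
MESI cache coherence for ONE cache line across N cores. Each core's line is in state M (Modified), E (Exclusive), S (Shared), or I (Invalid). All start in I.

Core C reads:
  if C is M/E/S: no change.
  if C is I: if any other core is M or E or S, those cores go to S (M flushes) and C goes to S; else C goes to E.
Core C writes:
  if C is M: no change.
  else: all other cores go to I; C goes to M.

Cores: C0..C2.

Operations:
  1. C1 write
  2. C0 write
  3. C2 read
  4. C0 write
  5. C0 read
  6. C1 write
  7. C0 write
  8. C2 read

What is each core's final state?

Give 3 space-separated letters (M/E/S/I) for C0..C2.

Op 1: C1 write [C1 write: invalidate none -> C1=M] -> [I,M,I]
Op 2: C0 write [C0 write: invalidate ['C1=M'] -> C0=M] -> [M,I,I]
Op 3: C2 read [C2 read from I: others=['C0=M'] -> C2=S, others downsized to S] -> [S,I,S]
Op 4: C0 write [C0 write: invalidate ['C2=S'] -> C0=M] -> [M,I,I]
Op 5: C0 read [C0 read: already in M, no change] -> [M,I,I]
Op 6: C1 write [C1 write: invalidate ['C0=M'] -> C1=M] -> [I,M,I]
Op 7: C0 write [C0 write: invalidate ['C1=M'] -> C0=M] -> [M,I,I]
Op 8: C2 read [C2 read from I: others=['C0=M'] -> C2=S, others downsized to S] -> [S,I,S]

Answer: S I S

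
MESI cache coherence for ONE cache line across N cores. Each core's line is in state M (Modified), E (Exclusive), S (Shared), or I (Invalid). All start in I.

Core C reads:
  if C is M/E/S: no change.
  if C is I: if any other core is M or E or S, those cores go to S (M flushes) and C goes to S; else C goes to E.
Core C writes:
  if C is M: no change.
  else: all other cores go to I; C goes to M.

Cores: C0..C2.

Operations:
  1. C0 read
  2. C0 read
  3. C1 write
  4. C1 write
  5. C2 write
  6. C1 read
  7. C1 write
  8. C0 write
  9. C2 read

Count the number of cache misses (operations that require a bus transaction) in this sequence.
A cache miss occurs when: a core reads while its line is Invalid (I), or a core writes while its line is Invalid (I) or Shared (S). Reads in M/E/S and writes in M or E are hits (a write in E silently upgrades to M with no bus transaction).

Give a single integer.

Op 1: C0 read [C0 read from I: no other sharers -> C0=E (exclusive)] -> [E,I,I] [MISS #1: read from I]
Op 2: C0 read [C0 read: already in E, no change] -> [E,I,I] [hit: read from E]
Op 3: C1 write [C1 write: invalidate ['C0=E'] -> C1=M] -> [I,M,I] [MISS #2: write from I]
Op 4: C1 write [C1 write: already M (modified), no change] -> [I,M,I] [hit: write from M]
Op 5: C2 write [C2 write: invalidate ['C1=M'] -> C2=M] -> [I,I,M] [MISS #3: write from I]
Op 6: C1 read [C1 read from I: others=['C2=M'] -> C1=S, others downsized to S] -> [I,S,S] [MISS #4: read from I]
Op 7: C1 write [C1 write: invalidate ['C2=S'] -> C1=M] -> [I,M,I] [MISS #5: write from S]
Op 8: C0 write [C0 write: invalidate ['C1=M'] -> C0=M] -> [M,I,I] [MISS #6: write from I]
Op 9: C2 read [C2 read from I: others=['C0=M'] -> C2=S, others downsized to S] -> [S,I,S] [MISS #7: read from I]

Answer: 7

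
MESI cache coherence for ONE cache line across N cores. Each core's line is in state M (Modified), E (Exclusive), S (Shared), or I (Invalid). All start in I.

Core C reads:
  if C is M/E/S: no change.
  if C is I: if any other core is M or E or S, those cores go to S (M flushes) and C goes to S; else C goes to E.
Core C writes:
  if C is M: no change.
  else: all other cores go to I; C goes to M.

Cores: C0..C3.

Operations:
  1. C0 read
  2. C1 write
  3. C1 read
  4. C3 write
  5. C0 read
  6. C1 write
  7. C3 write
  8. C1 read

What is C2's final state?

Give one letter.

Op 1: C0 read [C0 read from I: no other sharers -> C0=E (exclusive)] -> [E,I,I,I]
Op 2: C1 write [C1 write: invalidate ['C0=E'] -> C1=M] -> [I,M,I,I]
Op 3: C1 read [C1 read: already in M, no change] -> [I,M,I,I]
Op 4: C3 write [C3 write: invalidate ['C1=M'] -> C3=M] -> [I,I,I,M]
Op 5: C0 read [C0 read from I: others=['C3=M'] -> C0=S, others downsized to S] -> [S,I,I,S]
Op 6: C1 write [C1 write: invalidate ['C0=S', 'C3=S'] -> C1=M] -> [I,M,I,I]
Op 7: C3 write [C3 write: invalidate ['C1=M'] -> C3=M] -> [I,I,I,M]
Op 8: C1 read [C1 read from I: others=['C3=M'] -> C1=S, others downsized to S] -> [I,S,I,S]

Answer: I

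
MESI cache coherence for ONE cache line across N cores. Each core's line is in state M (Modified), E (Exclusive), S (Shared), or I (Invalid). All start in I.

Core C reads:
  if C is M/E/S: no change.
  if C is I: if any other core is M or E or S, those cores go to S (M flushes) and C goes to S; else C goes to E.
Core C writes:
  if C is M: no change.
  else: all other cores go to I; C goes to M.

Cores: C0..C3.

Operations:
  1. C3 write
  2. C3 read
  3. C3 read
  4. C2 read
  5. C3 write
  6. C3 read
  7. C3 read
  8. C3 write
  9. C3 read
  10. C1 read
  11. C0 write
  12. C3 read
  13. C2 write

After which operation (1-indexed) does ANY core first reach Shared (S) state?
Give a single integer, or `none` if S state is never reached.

Answer: 4

Derivation:
Op 1: C3 write [C3 write: invalidate none -> C3=M] -> [I,I,I,M]
Op 2: C3 read [C3 read: already in M, no change] -> [I,I,I,M]
Op 3: C3 read [C3 read: already in M, no change] -> [I,I,I,M]
Op 4: C2 read [C2 read from I: others=['C3=M'] -> C2=S, others downsized to S] -> [I,I,S,S]
  -> First S state at op 4; remaining ops need not be traced.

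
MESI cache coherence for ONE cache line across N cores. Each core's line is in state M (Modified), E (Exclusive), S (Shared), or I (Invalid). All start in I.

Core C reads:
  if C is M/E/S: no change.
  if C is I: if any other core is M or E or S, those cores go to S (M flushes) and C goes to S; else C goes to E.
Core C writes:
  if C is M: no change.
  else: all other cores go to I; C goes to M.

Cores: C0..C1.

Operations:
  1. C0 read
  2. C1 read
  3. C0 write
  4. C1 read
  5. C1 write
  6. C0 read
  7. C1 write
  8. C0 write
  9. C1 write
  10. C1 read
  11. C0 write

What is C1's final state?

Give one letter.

Op 1: C0 read [C0 read from I: no other sharers -> C0=E (exclusive)] -> [E,I]
Op 2: C1 read [C1 read from I: others=['C0=E'] -> C1=S, others downsized to S] -> [S,S]
Op 3: C0 write [C0 write: invalidate ['C1=S'] -> C0=M] -> [M,I]
Op 4: C1 read [C1 read from I: others=['C0=M'] -> C1=S, others downsized to S] -> [S,S]
Op 5: C1 write [C1 write: invalidate ['C0=S'] -> C1=M] -> [I,M]
Op 6: C0 read [C0 read from I: others=['C1=M'] -> C0=S, others downsized to S] -> [S,S]
Op 7: C1 write [C1 write: invalidate ['C0=S'] -> C1=M] -> [I,M]
Op 8: C0 write [C0 write: invalidate ['C1=M'] -> C0=M] -> [M,I]
Op 9: C1 write [C1 write: invalidate ['C0=M'] -> C1=M] -> [I,M]
Op 10: C1 read [C1 read: already in M, no change] -> [I,M]
Op 11: C0 write [C0 write: invalidate ['C1=M'] -> C0=M] -> [M,I]

Answer: I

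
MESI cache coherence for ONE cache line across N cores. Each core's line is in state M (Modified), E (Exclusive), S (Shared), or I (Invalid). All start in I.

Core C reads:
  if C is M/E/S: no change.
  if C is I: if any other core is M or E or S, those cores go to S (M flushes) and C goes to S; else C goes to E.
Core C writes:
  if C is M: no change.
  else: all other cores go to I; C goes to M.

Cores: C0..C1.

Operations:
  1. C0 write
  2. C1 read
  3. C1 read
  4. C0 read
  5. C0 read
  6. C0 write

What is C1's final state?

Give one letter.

Op 1: C0 write [C0 write: invalidate none -> C0=M] -> [M,I]
Op 2: C1 read [C1 read from I: others=['C0=M'] -> C1=S, others downsized to S] -> [S,S]
Op 3: C1 read [C1 read: already in S, no change] -> [S,S]
Op 4: C0 read [C0 read: already in S, no change] -> [S,S]
Op 5: C0 read [C0 read: already in S, no change] -> [S,S]
Op 6: C0 write [C0 write: invalidate ['C1=S'] -> C0=M] -> [M,I]

Answer: I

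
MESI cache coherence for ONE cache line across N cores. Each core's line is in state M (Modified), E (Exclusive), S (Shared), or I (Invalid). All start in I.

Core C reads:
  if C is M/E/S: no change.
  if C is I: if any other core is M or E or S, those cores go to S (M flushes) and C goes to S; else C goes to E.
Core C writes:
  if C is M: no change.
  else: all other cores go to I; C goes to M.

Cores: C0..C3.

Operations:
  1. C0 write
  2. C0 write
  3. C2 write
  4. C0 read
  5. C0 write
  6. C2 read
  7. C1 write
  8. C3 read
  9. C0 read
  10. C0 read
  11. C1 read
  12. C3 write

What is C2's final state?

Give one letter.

Op 1: C0 write [C0 write: invalidate none -> C0=M] -> [M,I,I,I]
Op 2: C0 write [C0 write: already M (modified), no change] -> [M,I,I,I]
Op 3: C2 write [C2 write: invalidate ['C0=M'] -> C2=M] -> [I,I,M,I]
Op 4: C0 read [C0 read from I: others=['C2=M'] -> C0=S, others downsized to S] -> [S,I,S,I]
Op 5: C0 write [C0 write: invalidate ['C2=S'] -> C0=M] -> [M,I,I,I]
Op 6: C2 read [C2 read from I: others=['C0=M'] -> C2=S, others downsized to S] -> [S,I,S,I]
Op 7: C1 write [C1 write: invalidate ['C0=S', 'C2=S'] -> C1=M] -> [I,M,I,I]
Op 8: C3 read [C3 read from I: others=['C1=M'] -> C3=S, others downsized to S] -> [I,S,I,S]
Op 9: C0 read [C0 read from I: others=['C1=S', 'C3=S'] -> C0=S, others downsized to S] -> [S,S,I,S]
Op 10: C0 read [C0 read: already in S, no change] -> [S,S,I,S]
Op 11: C1 read [C1 read: already in S, no change] -> [S,S,I,S]
Op 12: C3 write [C3 write: invalidate ['C0=S', 'C1=S'] -> C3=M] -> [I,I,I,M]

Answer: I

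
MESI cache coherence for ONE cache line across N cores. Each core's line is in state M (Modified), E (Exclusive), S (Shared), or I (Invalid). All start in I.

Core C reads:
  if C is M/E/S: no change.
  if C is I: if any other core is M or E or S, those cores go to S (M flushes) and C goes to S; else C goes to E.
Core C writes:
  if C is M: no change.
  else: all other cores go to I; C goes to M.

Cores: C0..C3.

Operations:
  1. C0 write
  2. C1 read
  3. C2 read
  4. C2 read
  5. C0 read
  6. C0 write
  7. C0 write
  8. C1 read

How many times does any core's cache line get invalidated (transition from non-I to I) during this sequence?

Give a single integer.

Answer: 2

Derivation:
Op 1: C0 write [C0 write: invalidate none -> C0=M] -> [M,I,I,I] (invalidations this op: 0; running total: 0)
Op 2: C1 read [C1 read from I: others=['C0=M'] -> C1=S, others downsized to S] -> [S,S,I,I] (invalidations this op: 0; running total: 0)
Op 3: C2 read [C2 read from I: others=['C0=S', 'C1=S'] -> C2=S, others downsized to S] -> [S,S,S,I] (invalidations this op: 0; running total: 0)
Op 4: C2 read [C2 read: already in S, no change] -> [S,S,S,I] (invalidations this op: 0; running total: 0)
Op 5: C0 read [C0 read: already in S, no change] -> [S,S,S,I] (invalidations this op: 0; running total: 0)
Op 6: C0 write [C0 write: invalidate ['C1=S', 'C2=S'] -> C0=M] -> [M,I,I,I] (invalidations this op: 2; running total: 2)
Op 7: C0 write [C0 write: already M (modified), no change] -> [M,I,I,I] (invalidations this op: 0; running total: 2)
Op 8: C1 read [C1 read from I: others=['C0=M'] -> C1=S, others downsized to S] -> [S,S,I,I] (invalidations this op: 0; running total: 2)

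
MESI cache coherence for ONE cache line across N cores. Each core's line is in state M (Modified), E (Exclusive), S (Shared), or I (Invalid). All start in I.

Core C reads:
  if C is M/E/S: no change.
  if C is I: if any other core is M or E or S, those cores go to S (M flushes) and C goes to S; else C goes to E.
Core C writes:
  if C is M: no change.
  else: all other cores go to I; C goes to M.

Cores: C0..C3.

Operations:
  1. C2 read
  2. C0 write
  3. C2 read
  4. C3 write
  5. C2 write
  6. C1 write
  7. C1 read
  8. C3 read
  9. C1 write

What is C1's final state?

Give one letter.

Op 1: C2 read [C2 read from I: no other sharers -> C2=E (exclusive)] -> [I,I,E,I]
Op 2: C0 write [C0 write: invalidate ['C2=E'] -> C0=M] -> [M,I,I,I]
Op 3: C2 read [C2 read from I: others=['C0=M'] -> C2=S, others downsized to S] -> [S,I,S,I]
Op 4: C3 write [C3 write: invalidate ['C0=S', 'C2=S'] -> C3=M] -> [I,I,I,M]
Op 5: C2 write [C2 write: invalidate ['C3=M'] -> C2=M] -> [I,I,M,I]
Op 6: C1 write [C1 write: invalidate ['C2=M'] -> C1=M] -> [I,M,I,I]
Op 7: C1 read [C1 read: already in M, no change] -> [I,M,I,I]
Op 8: C3 read [C3 read from I: others=['C1=M'] -> C3=S, others downsized to S] -> [I,S,I,S]
Op 9: C1 write [C1 write: invalidate ['C3=S'] -> C1=M] -> [I,M,I,I]

Answer: M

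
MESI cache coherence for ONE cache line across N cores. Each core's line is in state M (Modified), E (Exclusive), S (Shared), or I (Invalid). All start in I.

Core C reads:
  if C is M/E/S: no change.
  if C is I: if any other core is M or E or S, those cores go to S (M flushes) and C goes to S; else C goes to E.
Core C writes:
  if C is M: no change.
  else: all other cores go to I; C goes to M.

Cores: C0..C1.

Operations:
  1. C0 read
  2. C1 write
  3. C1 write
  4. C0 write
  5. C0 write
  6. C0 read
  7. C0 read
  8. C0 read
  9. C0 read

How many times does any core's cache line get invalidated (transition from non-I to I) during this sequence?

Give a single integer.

Op 1: C0 read [C0 read from I: no other sharers -> C0=E (exclusive)] -> [E,I] (invalidations this op: 0; running total: 0)
Op 2: C1 write [C1 write: invalidate ['C0=E'] -> C1=M] -> [I,M] (invalidations this op: 1; running total: 1)
Op 3: C1 write [C1 write: already M (modified), no change] -> [I,M] (invalidations this op: 0; running total: 1)
Op 4: C0 write [C0 write: invalidate ['C1=M'] -> C0=M] -> [M,I] (invalidations this op: 1; running total: 2)
Op 5: C0 write [C0 write: already M (modified), no change] -> [M,I] (invalidations this op: 0; running total: 2)
Op 6: C0 read [C0 read: already in M, no change] -> [M,I] (invalidations this op: 0; running total: 2)
Op 7: C0 read [C0 read: already in M, no change] -> [M,I] (invalidations this op: 0; running total: 2)
Op 8: C0 read [C0 read: already in M, no change] -> [M,I] (invalidations this op: 0; running total: 2)
Op 9: C0 read [C0 read: already in M, no change] -> [M,I] (invalidations this op: 0; running total: 2)

Answer: 2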